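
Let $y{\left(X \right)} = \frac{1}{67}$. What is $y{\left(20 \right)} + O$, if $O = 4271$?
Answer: $\frac{286158}{67} \approx 4271.0$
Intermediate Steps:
$y{\left(X \right)} = \frac{1}{67}$
$y{\left(20 \right)} + O = \frac{1}{67} + 4271 = \frac{286158}{67}$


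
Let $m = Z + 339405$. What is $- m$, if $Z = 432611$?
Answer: $-772016$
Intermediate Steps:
$m = 772016$ ($m = 432611 + 339405 = 772016$)
$- m = \left(-1\right) 772016 = -772016$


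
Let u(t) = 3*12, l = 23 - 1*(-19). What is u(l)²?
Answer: 1296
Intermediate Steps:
l = 42 (l = 23 + 19 = 42)
u(t) = 36
u(l)² = 36² = 1296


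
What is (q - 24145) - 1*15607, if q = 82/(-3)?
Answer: -119338/3 ≈ -39779.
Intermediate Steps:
q = -82/3 (q = 82*(-1/3) = -82/3 ≈ -27.333)
(q - 24145) - 1*15607 = (-82/3 - 24145) - 1*15607 = -72517/3 - 15607 = -119338/3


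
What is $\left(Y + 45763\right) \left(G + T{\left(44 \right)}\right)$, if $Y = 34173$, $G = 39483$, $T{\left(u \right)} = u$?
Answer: $3159630272$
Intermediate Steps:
$\left(Y + 45763\right) \left(G + T{\left(44 \right)}\right) = \left(34173 + 45763\right) \left(39483 + 44\right) = 79936 \cdot 39527 = 3159630272$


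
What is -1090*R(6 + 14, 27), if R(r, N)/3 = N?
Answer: -88290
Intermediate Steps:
R(r, N) = 3*N
-1090*R(6 + 14, 27) = -3270*27 = -1090*81 = -88290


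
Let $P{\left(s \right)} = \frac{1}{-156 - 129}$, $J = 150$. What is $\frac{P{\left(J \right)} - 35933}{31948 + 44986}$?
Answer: $- \frac{393881}{843315} \approx -0.46706$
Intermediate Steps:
$P{\left(s \right)} = - \frac{1}{285}$ ($P{\left(s \right)} = \frac{1}{-156 - 129} = \frac{1}{-285} = - \frac{1}{285}$)
$\frac{P{\left(J \right)} - 35933}{31948 + 44986} = \frac{- \frac{1}{285} - 35933}{31948 + 44986} = - \frac{10240906}{285 \cdot 76934} = \left(- \frac{10240906}{285}\right) \frac{1}{76934} = - \frac{393881}{843315}$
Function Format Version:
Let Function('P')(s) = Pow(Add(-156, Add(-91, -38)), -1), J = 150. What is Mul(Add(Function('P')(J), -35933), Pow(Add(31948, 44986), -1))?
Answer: Rational(-393881, 843315) ≈ -0.46706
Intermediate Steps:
Function('P')(s) = Rational(-1, 285) (Function('P')(s) = Pow(Add(-156, -129), -1) = Pow(-285, -1) = Rational(-1, 285))
Mul(Add(Function('P')(J), -35933), Pow(Add(31948, 44986), -1)) = Mul(Add(Rational(-1, 285), -35933), Pow(Add(31948, 44986), -1)) = Mul(Rational(-10240906, 285), Pow(76934, -1)) = Mul(Rational(-10240906, 285), Rational(1, 76934)) = Rational(-393881, 843315)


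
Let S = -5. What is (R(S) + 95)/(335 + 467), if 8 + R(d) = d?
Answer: 41/401 ≈ 0.10224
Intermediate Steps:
R(d) = -8 + d
(R(S) + 95)/(335 + 467) = ((-8 - 5) + 95)/(335 + 467) = (-13 + 95)/802 = 82*(1/802) = 41/401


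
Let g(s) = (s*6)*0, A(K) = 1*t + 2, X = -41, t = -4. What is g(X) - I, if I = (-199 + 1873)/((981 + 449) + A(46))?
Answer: -279/238 ≈ -1.1723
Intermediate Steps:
A(K) = -2 (A(K) = 1*(-4) + 2 = -4 + 2 = -2)
g(s) = 0 (g(s) = (6*s)*0 = 0)
I = 279/238 (I = (-199 + 1873)/((981 + 449) - 2) = 1674/(1430 - 2) = 1674/1428 = 1674*(1/1428) = 279/238 ≈ 1.1723)
g(X) - I = 0 - 1*279/238 = 0 - 279/238 = -279/238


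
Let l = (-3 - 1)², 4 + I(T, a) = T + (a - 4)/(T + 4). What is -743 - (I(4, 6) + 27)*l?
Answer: -1179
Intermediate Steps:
I(T, a) = -4 + T + (-4 + a)/(4 + T) (I(T, a) = -4 + (T + (a - 4)/(T + 4)) = -4 + (T + (-4 + a)/(4 + T)) = -4 + T + (-4 + a)/(4 + T))
l = 16 (l = (-4)² = 16)
-743 - (I(4, 6) + 27)*l = -743 - ((-20 + 6 + 4²)/(4 + 4) + 27)*16 = -743 - ((-20 + 6 + 16)/8 + 27)*16 = -743 - ((⅛)*2 + 27)*16 = -743 - (¼ + 27)*16 = -743 - 109*16/4 = -743 - 1*436 = -743 - 436 = -1179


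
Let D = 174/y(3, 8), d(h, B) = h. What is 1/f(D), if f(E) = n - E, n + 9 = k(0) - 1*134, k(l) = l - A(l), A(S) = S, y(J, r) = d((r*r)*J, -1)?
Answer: -32/4605 ≈ -0.0069490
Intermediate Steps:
y(J, r) = J*r**2 (y(J, r) = (r*r)*J = r**2*J = J*r**2)
k(l) = 0 (k(l) = l - l = 0)
n = -143 (n = -9 + (0 - 1*134) = -9 + (0 - 134) = -9 - 134 = -143)
D = 29/32 (D = 174/((3*8**2)) = 174/((3*64)) = 174/192 = 174*(1/192) = 29/32 ≈ 0.90625)
f(E) = -143 - E
1/f(D) = 1/(-143 - 1*29/32) = 1/(-143 - 29/32) = 1/(-4605/32) = -32/4605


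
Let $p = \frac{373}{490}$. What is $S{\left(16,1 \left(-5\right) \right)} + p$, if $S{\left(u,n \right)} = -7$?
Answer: $- \frac{3057}{490} \approx -6.2388$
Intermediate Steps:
$p = \frac{373}{490}$ ($p = 373 \cdot \frac{1}{490} = \frac{373}{490} \approx 0.76122$)
$S{\left(16,1 \left(-5\right) \right)} + p = -7 + \frac{373}{490} = - \frac{3057}{490}$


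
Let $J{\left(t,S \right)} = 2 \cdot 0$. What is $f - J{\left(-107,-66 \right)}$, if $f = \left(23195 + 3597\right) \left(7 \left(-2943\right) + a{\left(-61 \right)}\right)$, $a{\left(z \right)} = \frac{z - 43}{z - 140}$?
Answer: $- \frac{110937554024}{201} \approx -5.5193 \cdot 10^{8}$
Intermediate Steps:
$a{\left(z \right)} = \frac{-43 + z}{-140 + z}$
$f = - \frac{110937554024}{201}$ ($f = \left(23195 + 3597\right) \left(7 \left(-2943\right) + \frac{-43 - 61}{-140 - 61}\right) = 26792 \left(-20601 + \frac{1}{-201} \left(-104\right)\right) = 26792 \left(-20601 - - \frac{104}{201}\right) = 26792 \left(-20601 + \frac{104}{201}\right) = 26792 \left(- \frac{4140697}{201}\right) = - \frac{110937554024}{201} \approx -5.5193 \cdot 10^{8}$)
$J{\left(t,S \right)} = 0$
$f - J{\left(-107,-66 \right)} = - \frac{110937554024}{201} - 0 = - \frac{110937554024}{201} + 0 = - \frac{110937554024}{201}$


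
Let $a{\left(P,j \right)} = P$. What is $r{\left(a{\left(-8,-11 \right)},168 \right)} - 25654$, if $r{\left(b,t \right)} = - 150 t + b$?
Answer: $-50862$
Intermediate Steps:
$r{\left(b,t \right)} = b - 150 t$
$r{\left(a{\left(-8,-11 \right)},168 \right)} - 25654 = \left(-8 - 25200\right) - 25654 = -25208 - 25654 = -50862$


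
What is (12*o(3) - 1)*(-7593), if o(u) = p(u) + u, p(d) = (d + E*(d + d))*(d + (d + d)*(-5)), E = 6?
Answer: 95679393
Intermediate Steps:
p(d) = -117*d² (p(d) = (d + 6*(d + d))*(d + (d + d)*(-5)) = (d + 6*(2*d))*(d + (2*d)*(-5)) = (d + 12*d)*(d - 10*d) = (13*d)*(-9*d) = -117*d²)
o(u) = u - 117*u² (o(u) = -117*u² + u = u - 117*u²)
(12*o(3) - 1)*(-7593) = (12*(3*(1 - 117*3)) - 1)*(-7593) = (12*(3*(1 - 351)) - 1)*(-7593) = (12*(3*(-350)) - 1)*(-7593) = (12*(-1050) - 1)*(-7593) = (-12600 - 1)*(-7593) = -12601*(-7593) = 95679393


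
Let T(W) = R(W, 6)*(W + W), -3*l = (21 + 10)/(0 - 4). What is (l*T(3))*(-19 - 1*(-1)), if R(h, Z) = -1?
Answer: 279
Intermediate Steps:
l = 31/12 (l = -(21 + 10)/(3*(0 - 4)) = -31/(3*(-4)) = -31*(-1)/(3*4) = -⅓*(-31/4) = 31/12 ≈ 2.5833)
T(W) = -2*W (T(W) = -(W + W) = -2*W)
(l*T(3))*(-19 - 1*(-1)) = (31*(-2*3)/12)*(-19 - 1*(-1)) = ((31/12)*(-6))*(-19 + 1) = -31/2*(-18) = 279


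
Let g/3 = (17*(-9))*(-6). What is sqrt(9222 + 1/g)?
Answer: sqrt(863511226)/306 ≈ 96.031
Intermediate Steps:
g = 2754 (g = 3*((17*(-9))*(-6)) = 3*(-153*(-6)) = 3*918 = 2754)
sqrt(9222 + 1/g) = sqrt(9222 + 1/2754) = sqrt(25397389/2754) = sqrt(863511226)/306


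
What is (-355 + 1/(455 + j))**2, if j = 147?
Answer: 45671536681/362404 ≈ 1.2602e+5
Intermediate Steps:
(-355 + 1/(455 + j))**2 = (-355 + 1/(455 + 147))**2 = (-355 + 1/602)**2 = (-213709/602)**2 = 45671536681/362404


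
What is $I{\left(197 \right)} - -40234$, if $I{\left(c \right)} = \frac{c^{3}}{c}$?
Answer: $79043$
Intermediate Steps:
$I{\left(c \right)} = c^{2}$
$I{\left(197 \right)} - -40234 = 197^{2} - -40234 = 38809 + 40234 = 79043$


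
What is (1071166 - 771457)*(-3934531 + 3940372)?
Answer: 1750600269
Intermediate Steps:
(1071166 - 771457)*(-3934531 + 3940372) = 299709*5841 = 1750600269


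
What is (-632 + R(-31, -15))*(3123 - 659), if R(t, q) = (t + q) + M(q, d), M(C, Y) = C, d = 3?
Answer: -1707552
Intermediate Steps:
R(t, q) = t + 2*q (R(t, q) = (t + q) + q = (q + t) + q = t + 2*q)
(-632 + R(-31, -15))*(3123 - 659) = (-632 + (-31 + 2*(-15)))*(3123 - 659) = (-632 + (-31 - 30))*2464 = (-632 - 61)*2464 = -693*2464 = -1707552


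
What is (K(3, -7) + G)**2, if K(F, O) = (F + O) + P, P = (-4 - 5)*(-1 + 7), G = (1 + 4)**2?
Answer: 1089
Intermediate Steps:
G = 25 (G = 5**2 = 25)
P = -54 (P = -9*6 = -54)
K(F, O) = -54 + F + O (K(F, O) = (F + O) - 54 = -54 + F + O)
(K(3, -7) + G)**2 = ((-54 + 3 - 7) + 25)**2 = (-58 + 25)**2 = (-33)**2 = 1089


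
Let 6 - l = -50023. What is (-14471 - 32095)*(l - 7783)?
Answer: -1967227236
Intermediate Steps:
l = 50029 (l = 6 - 1*(-50023) = 6 + 50023 = 50029)
(-14471 - 32095)*(l - 7783) = (-14471 - 32095)*(50029 - 7783) = -46566*42246 = -1967227236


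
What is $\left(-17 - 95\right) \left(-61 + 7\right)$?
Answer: $6048$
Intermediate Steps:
$\left(-17 - 95\right) \left(-61 + 7\right) = \left(-17 + \left(-97 + 2\right)\right) \left(-54\right) = \left(-17 - 95\right) \left(-54\right) = \left(-112\right) \left(-54\right) = 6048$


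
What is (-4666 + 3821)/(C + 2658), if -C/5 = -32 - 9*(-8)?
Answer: -845/2458 ≈ -0.34378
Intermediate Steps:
C = -200 (C = -5*(-32 - 9*(-8)) = -5*(-32 + 72) = -5*40 = -200)
(-4666 + 3821)/(C + 2658) = (-4666 + 3821)/(-200 + 2658) = -845/2458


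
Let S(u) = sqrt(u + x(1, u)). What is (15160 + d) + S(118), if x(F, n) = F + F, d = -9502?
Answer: 5658 + 2*sqrt(30) ≈ 5669.0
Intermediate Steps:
x(F, n) = 2*F
S(u) = sqrt(2 + u) (S(u) = sqrt(u + 2*1) = sqrt(u + 2) = sqrt(2 + u))
(15160 + d) + S(118) = (15160 - 9502) + sqrt(2 + 118) = 5658 + sqrt(120) = 5658 + 2*sqrt(30)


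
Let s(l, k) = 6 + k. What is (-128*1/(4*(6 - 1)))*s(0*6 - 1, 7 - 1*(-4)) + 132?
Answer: 116/5 ≈ 23.200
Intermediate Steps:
(-128*1/(4*(6 - 1)))*s(0*6 - 1, 7 - 1*(-4)) + 132 = (-128*1/(4*(6 - 1)))*(6 + (7 - 1*(-4))) + 132 = (-128/(5*4))*(6 + (7 + 4)) + 132 = (-128/20)*(6 + 11) + 132 = -128*1/20*17 + 132 = -32/5*17 + 132 = -544/5 + 132 = 116/5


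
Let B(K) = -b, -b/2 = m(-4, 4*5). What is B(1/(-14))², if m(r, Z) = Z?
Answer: 1600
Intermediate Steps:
b = -40 (b = -8*5 = -2*20 = -40)
B(K) = 40 (B(K) = -1*(-40) = 40)
B(1/(-14))² = 40² = 1600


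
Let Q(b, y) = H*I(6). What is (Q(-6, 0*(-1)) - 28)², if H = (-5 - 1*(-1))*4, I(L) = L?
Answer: 15376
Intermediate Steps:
H = -16 (H = (-5 + 1)*4 = -4*4 = -16)
Q(b, y) = -96 (Q(b, y) = -16*6 = -96)
(Q(-6, 0*(-1)) - 28)² = (-96 - 28)² = (-124)² = 15376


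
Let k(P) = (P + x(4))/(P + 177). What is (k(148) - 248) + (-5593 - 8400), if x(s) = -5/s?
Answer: -18512713/1300 ≈ -14241.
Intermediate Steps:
k(P) = (-5/4 + P)/(177 + P) (k(P) = (P - 5/4)/(P + 177) = (P - 5*¼)/(177 + P) = (P - 5/4)/(177 + P) = (-5/4 + P)/(177 + P))
(k(148) - 248) + (-5593 - 8400) = ((-5/4 + 148)/(177 + 148) - 248) + (-5593 - 8400) = ((587/4)/325 - 248) - 13993 = ((1/325)*(587/4) - 248) - 13993 = (587/1300 - 248) - 13993 = -321813/1300 - 13993 = -18512713/1300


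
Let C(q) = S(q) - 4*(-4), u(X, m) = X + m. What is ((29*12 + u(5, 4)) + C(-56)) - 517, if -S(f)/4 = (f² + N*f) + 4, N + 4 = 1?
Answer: -13376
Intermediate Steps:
N = -3 (N = -4 + 1 = -3)
S(f) = -16 - 4*f² + 12*f (S(f) = -4*((f² - 3*f) + 4) = -4*(4 + f² - 3*f) = -16 - 4*f² + 12*f)
C(q) = -4*q² + 12*q (C(q) = (-16 - 4*q² + 12*q) - 4*(-4) = (-16 - 4*q² + 12*q) + 16 = -4*q² + 12*q)
((29*12 + u(5, 4)) + C(-56)) - 517 = ((29*12 + (5 + 4)) + 4*(-56)*(3 - 1*(-56))) - 517 = ((348 + 9) + 4*(-56)*(3 + 56)) - 517 = (357 + 4*(-56)*59) - 517 = (357 - 13216) - 517 = -12859 - 517 = -13376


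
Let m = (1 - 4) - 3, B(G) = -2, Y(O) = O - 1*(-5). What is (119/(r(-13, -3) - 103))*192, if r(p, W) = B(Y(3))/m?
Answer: -2448/11 ≈ -222.55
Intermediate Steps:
Y(O) = 5 + O (Y(O) = O + 5 = 5 + O)
m = -6 (m = -3 - 3 = -6)
r(p, W) = ⅓ (r(p, W) = -2/(-6) = -2*(-⅙) = ⅓)
(119/(r(-13, -3) - 103))*192 = (119/(⅓ - 103))*192 = (119/(-308/3))*192 = -3/308*119*192 = -51/44*192 = -2448/11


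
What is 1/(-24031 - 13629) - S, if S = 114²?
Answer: -489429361/37660 ≈ -12996.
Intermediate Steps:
S = 12996
1/(-24031 - 13629) - S = 1/(-24031 - 13629) - 1*12996 = 1/(-37660) - 12996 = -1/37660 - 12996 = -489429361/37660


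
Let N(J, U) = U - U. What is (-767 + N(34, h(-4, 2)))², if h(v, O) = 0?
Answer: 588289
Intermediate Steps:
N(J, U) = 0
(-767 + N(34, h(-4, 2)))² = (-767 + 0)² = (-767)² = 588289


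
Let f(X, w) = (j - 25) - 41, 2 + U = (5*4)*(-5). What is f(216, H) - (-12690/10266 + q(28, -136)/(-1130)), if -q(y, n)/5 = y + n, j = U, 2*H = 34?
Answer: -32150235/193343 ≈ -166.29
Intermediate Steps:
H = 17 (H = (½)*34 = 17)
U = -102 (U = -2 + (5*4)*(-5) = -2 + 20*(-5) = -2 - 100 = -102)
j = -102
q(y, n) = -5*n - 5*y (q(y, n) = -5*(y + n) = -5*(n + y) = -5*n - 5*y)
f(X, w) = -168 (f(X, w) = (-102 - 25) - 41 = -127 - 41 = -168)
f(216, H) - (-12690/10266 + q(28, -136)/(-1130)) = -168 - (-12690/10266 + (-5*(-136) - 5*28)/(-1130)) = -168 - (-12690*1/10266 + (680 - 140)*(-1/1130)) = -168 - (-2115/1711 + 540*(-1/1130)) = -168 - (-2115/1711 - 54/113) = -168 - 1*(-331389/193343) = -168 + 331389/193343 = -32150235/193343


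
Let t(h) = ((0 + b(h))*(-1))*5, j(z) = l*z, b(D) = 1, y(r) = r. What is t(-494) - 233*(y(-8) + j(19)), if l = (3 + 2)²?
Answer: -108816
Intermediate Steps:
l = 25 (l = 5² = 25)
j(z) = 25*z
t(h) = -5 (t(h) = ((0 + 1)*(-1))*5 = (1*(-1))*5 = -1*5 = -5)
t(-494) - 233*(y(-8) + j(19)) = -5 - 233*(-8 + 25*19) = -5 - 233*(-8 + 475) = -5 - 233*467 = -5 - 1*108811 = -5 - 108811 = -108816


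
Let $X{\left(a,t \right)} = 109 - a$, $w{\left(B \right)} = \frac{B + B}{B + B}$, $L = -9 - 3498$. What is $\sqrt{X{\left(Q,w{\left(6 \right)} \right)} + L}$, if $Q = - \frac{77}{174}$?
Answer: $\frac{5 i \sqrt{4114578}}{174} \approx 58.289 i$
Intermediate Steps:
$Q = - \frac{77}{174}$ ($Q = \left(-77\right) \frac{1}{174} = - \frac{77}{174} \approx -0.44253$)
$L = -3507$ ($L = -9 - 3498 = -3507$)
$w{\left(B \right)} = 1$ ($w{\left(B \right)} = \frac{2 B}{2 B} = 2 B \frac{1}{2 B} = 1$)
$\sqrt{X{\left(Q,w{\left(6 \right)} \right)} + L} = \sqrt{\left(109 - - \frac{77}{174}\right) - 3507} = \sqrt{\left(109 + \frac{77}{174}\right) - 3507} = \sqrt{\frac{19043}{174} - 3507} = \sqrt{- \frac{591175}{174}} = \frac{5 i \sqrt{4114578}}{174}$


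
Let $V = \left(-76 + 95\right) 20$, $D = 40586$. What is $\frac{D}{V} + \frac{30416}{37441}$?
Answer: $\frac{765569253}{7113790} \approx 107.62$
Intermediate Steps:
$V = 380$ ($V = 19 \cdot 20 = 380$)
$\frac{D}{V} + \frac{30416}{37441} = \frac{40586}{380} + \frac{30416}{37441} = 40586 \cdot \frac{1}{380} + 30416 \cdot \frac{1}{37441} = \frac{20293}{190} + \frac{30416}{37441} = \frac{765569253}{7113790}$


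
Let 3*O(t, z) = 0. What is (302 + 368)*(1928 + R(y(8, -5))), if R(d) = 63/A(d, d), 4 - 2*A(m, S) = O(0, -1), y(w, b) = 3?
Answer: 1312865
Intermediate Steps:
O(t, z) = 0 (O(t, z) = (1/3)*0 = 0)
A(m, S) = 2 (A(m, S) = 2 - 1/2*0 = 2 + 0 = 2)
R(d) = 63/2
(302 + 368)*(1928 + R(y(8, -5))) = (302 + 368)*(1928 + 63/2) = 670*(3919/2) = 1312865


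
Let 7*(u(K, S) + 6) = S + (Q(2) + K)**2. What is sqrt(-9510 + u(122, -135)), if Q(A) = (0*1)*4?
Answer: I*sqrt(7409) ≈ 86.076*I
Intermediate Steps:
Q(A) = 0 (Q(A) = 0*4 = 0)
u(K, S) = -6 + S/7 + K**2/7 (u(K, S) = -6 + (S + (0 + K)**2)/7 = -6 + (S + K**2)/7 = -6 + (S/7 + K**2/7) = -6 + S/7 + K**2/7)
sqrt(-9510 + u(122, -135)) = sqrt(-9510 + (-6 + (1/7)*(-135) + (1/7)*122**2)) = sqrt(-9510 + (-6 - 135/7 + (1/7)*14884)) = sqrt(-9510 + (-6 - 135/7 + 14884/7)) = sqrt(-9510 + 2101) = sqrt(-7409) = I*sqrt(7409)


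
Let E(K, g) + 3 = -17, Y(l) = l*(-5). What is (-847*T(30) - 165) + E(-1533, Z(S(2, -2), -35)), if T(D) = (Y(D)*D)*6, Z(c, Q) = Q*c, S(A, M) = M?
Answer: 22868815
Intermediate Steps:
Y(l) = -5*l
E(K, g) = -20 (E(K, g) = -3 - 17 = -20)
T(D) = -30*D² (T(D) = ((-5*D)*D)*6 = -5*D²*6 = -30*D²)
(-847*T(30) - 165) + E(-1533, Z(S(2, -2), -35)) = (-(-25410)*30² - 165) - 20 = (-(-25410)*900 - 165) - 20 = (-847*(-27000) - 165) - 20 = (22869000 - 165) - 20 = 22868835 - 20 = 22868815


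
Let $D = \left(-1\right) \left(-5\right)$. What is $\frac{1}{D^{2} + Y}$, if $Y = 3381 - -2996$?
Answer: $\frac{1}{6402} \approx 0.0001562$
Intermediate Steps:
$Y = 6377$ ($Y = 3381 + 2996 = 6377$)
$D = 5$
$\frac{1}{D^{2} + Y} = \frac{1}{5^{2} + 6377} = \frac{1}{25 + 6377} = \frac{1}{6402}$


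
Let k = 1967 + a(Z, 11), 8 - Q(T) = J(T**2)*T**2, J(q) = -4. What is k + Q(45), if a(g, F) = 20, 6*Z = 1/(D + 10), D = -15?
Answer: 10095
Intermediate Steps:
Z = -1/30 (Z = 1/(6*(-15 + 10)) = (1/6)/(-5) = (1/6)*(-1/5) = -1/30 ≈ -0.033333)
Q(T) = 8 + 4*T**2 (Q(T) = 8 - (-4)*T**2 = 8 + 4*T**2)
k = 1987 (k = 1967 + 20 = 1987)
k + Q(45) = 1987 + (8 + 4*45**2) = 1987 + (8 + 4*2025) = 1987 + (8 + 8100) = 1987 + 8108 = 10095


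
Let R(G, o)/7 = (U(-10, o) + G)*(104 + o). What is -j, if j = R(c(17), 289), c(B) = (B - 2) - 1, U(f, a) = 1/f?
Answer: -382389/10 ≈ -38239.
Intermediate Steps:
c(B) = -3 + B (c(B) = (-2 + B) - 1 = -3 + B)
R(G, o) = 7*(104 + o)*(-⅒ + G) (R(G, o) = 7*((1/(-10) + G)*(104 + o)) = 7*((-⅒ + G)*(104 + o)) = 7*((104 + o)*(-⅒ + G)) = 7*(104 + o)*(-⅒ + G))
j = 382389/10 (j = -364/5 + 728*(-3 + 17) - 7/10*289 + 7*(-3 + 17)*289 = -364/5 + 728*14 - 2023/10 + 7*14*289 = -364/5 + 10192 - 2023/10 + 28322 = 382389/10 ≈ 38239.)
-j = -1*382389/10 = -382389/10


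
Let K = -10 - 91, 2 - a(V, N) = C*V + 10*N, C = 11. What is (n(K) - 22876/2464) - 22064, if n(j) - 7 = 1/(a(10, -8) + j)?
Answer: -250496545/11352 ≈ -22066.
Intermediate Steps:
a(V, N) = 2 - 11*V - 10*N (a(V, N) = 2 - (11*V + 10*N) = 2 - (10*N + 11*V) = 2 + (-11*V - 10*N) = 2 - 11*V - 10*N)
K = -101
n(j) = 7 + 1/(-28 + j) (n(j) = 7 + 1/((2 - 11*10 - 10*(-8)) + j) = 7 + 1/((2 - 110 + 80) + j) = 7 + 1/(-28 + j))
(n(K) - 22876/2464) - 22064 = ((-195 + 7*(-101))/(-28 - 101) - 22876/2464) - 22064 = ((-195 - 707)/(-129) - 22876*1/2464) - 22064 = (-1/129*(-902) - 817/88) - 22064 = (902/129 - 817/88) - 22064 = -26017/11352 - 22064 = -250496545/11352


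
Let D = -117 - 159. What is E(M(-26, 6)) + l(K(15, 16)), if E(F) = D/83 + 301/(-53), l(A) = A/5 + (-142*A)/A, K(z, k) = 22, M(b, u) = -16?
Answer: -3224567/21995 ≈ -146.60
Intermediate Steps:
D = -276
l(A) = -142 + A/5 (l(A) = A*(⅕) - 142 = A/5 - 142 = -142 + A/5)
E(F) = -39611/4399 (E(F) = -276/83 + 301/(-53) = -276*1/83 + 301*(-1/53) = -276/83 - 301/53 = -39611/4399)
E(M(-26, 6)) + l(K(15, 16)) = -39611/4399 + (-142 + (⅕)*22) = -39611/4399 + (-142 + 22/5) = -39611/4399 - 688/5 = -3224567/21995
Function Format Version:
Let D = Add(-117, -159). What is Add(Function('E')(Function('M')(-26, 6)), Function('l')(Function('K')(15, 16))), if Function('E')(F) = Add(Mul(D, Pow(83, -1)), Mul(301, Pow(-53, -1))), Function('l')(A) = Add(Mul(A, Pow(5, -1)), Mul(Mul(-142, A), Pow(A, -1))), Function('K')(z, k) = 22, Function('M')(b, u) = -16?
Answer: Rational(-3224567, 21995) ≈ -146.60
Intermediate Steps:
D = -276
Function('l')(A) = Add(-142, Mul(Rational(1, 5), A)) (Function('l')(A) = Add(Mul(A, Rational(1, 5)), -142) = Add(Mul(Rational(1, 5), A), -142) = Add(-142, Mul(Rational(1, 5), A)))
Function('E')(F) = Rational(-39611, 4399) (Function('E')(F) = Add(Mul(-276, Pow(83, -1)), Mul(301, Pow(-53, -1))) = Add(Mul(-276, Rational(1, 83)), Mul(301, Rational(-1, 53))) = Add(Rational(-276, 83), Rational(-301, 53)) = Rational(-39611, 4399))
Add(Function('E')(Function('M')(-26, 6)), Function('l')(Function('K')(15, 16))) = Add(Rational(-39611, 4399), Add(-142, Mul(Rational(1, 5), 22))) = Add(Rational(-39611, 4399), Add(-142, Rational(22, 5))) = Add(Rational(-39611, 4399), Rational(-688, 5)) = Rational(-3224567, 21995)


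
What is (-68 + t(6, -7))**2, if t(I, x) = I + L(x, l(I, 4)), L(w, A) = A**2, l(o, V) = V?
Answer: 2116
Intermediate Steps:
t(I, x) = 16 + I (t(I, x) = I + 4**2 = I + 16 = 16 + I)
(-68 + t(6, -7))**2 = (-68 + (16 + 6))**2 = (-68 + 22)**2 = (-46)**2 = 2116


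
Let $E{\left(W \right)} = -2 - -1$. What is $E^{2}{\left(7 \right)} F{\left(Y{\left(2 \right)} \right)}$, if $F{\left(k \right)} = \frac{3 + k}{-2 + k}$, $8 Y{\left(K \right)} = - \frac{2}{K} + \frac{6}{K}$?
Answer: $- \frac{13}{7} \approx -1.8571$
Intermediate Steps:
$Y{\left(K \right)} = \frac{1}{2 K}$ ($Y{\left(K \right)} = \frac{- \frac{2}{K} + \frac{6}{K}}{8} = \frac{4 \frac{1}{K}}{8} = \frac{1}{2 K}$)
$E{\left(W \right)} = -1$ ($E{\left(W \right)} = -2 + 1 = -1$)
$F{\left(k \right)} = \frac{3 + k}{-2 + k}$
$E^{2}{\left(7 \right)} F{\left(Y{\left(2 \right)} \right)} = \left(-1\right)^{2} \frac{3 + \frac{1}{2 \cdot 2}}{-2 + \frac{1}{2 \cdot 2}} = 1 \frac{3 + \frac{1}{2} \cdot \frac{1}{2}}{-2 + \frac{1}{2} \cdot \frac{1}{2}} = 1 \frac{3 + \frac{1}{4}}{-2 + \frac{1}{4}} = 1 \frac{1}{- \frac{7}{4}} \cdot \frac{13}{4} = 1 \left(\left(- \frac{4}{7}\right) \frac{13}{4}\right) = 1 \left(- \frac{13}{7}\right) = - \frac{13}{7}$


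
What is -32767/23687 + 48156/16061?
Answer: 614400385/380436907 ≈ 1.6150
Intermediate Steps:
-32767/23687 + 48156/16061 = 614400385/380436907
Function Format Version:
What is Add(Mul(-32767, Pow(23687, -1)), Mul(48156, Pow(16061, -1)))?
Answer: Rational(614400385, 380436907) ≈ 1.6150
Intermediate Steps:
Add(Mul(-32767, Pow(23687, -1)), Mul(48156, Pow(16061, -1))) = Add(Mul(-32767, Rational(1, 23687)), Mul(48156, Rational(1, 16061))) = Add(Rational(-32767, 23687), Rational(48156, 16061)) = Rational(614400385, 380436907)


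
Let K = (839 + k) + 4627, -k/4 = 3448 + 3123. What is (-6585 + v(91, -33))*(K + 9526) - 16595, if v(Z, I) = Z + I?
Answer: 73686289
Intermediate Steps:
k = -26284 (k = -4*(3448 + 3123) = -4*6571 = -26284)
v(Z, I) = I + Z
K = -20818 (K = (839 - 26284) + 4627 = -25445 + 4627 = -20818)
(-6585 + v(91, -33))*(K + 9526) - 16595 = (-6585 + (-33 + 91))*(-20818 + 9526) - 16595 = (-6585 + 58)*(-11292) - 16595 = -6527*(-11292) - 16595 = 73702884 - 16595 = 73686289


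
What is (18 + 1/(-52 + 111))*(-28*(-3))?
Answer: 89292/59 ≈ 1513.4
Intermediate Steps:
(18 + 1/(-52 + 111))*(-28*(-3)) = (18 + 1/59)*84 = (1063/59)*84 = 89292/59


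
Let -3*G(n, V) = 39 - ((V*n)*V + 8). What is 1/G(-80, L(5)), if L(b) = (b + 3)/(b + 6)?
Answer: -121/2957 ≈ -0.040920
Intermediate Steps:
L(b) = (3 + b)/(6 + b)
G(n, V) = -31/3 + n*V**2/3 (G(n, V) = -(39 - ((V*n)*V + 8))/3 = -(39 - (n*V**2 + 8))/3 = -(39 - (8 + n*V**2))/3 = -(39 + (-8 - n*V**2))/3 = -(31 - n*V**2)/3 = -31/3 + n*V**2/3)
1/G(-80, L(5)) = 1/(-31/3 + (1/3)*(-80)*((3 + 5)/(6 + 5))**2) = 1/(-31/3 + (1/3)*(-80)*(8/11)**2) = 1/(-31/3 + (1/3)*(-80)*(64/121)) = 1/(-31/3 - 5120/363) = 1/(-2957/121) = -121/2957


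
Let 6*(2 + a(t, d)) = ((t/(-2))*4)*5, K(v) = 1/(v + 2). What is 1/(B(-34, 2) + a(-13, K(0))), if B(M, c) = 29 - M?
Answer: 3/248 ≈ 0.012097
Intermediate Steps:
K(v) = 1/(2 + v)
a(t, d) = -2 - 5*t/3 (a(t, d) = -2 + (((t/(-2))*4)*5)/6 = -2 + (((t*(-½))*4)*5)/6 = -2 + ((-t/2*4)*5)/6 = -2 + (-2*t*5)/6 = -2 + (-10*t)/6 = -2 - 5*t/3)
1/(B(-34, 2) + a(-13, K(0))) = 1/((29 - 1*(-34)) + (-2 - 5/3*(-13))) = 1/((29 + 34) + (-2 + 65/3)) = 1/(63 + 59/3) = 1/(248/3) = 3/248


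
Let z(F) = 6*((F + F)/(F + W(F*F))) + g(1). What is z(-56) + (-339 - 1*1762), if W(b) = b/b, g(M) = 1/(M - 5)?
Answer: -459587/220 ≈ -2089.0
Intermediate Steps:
g(M) = 1/(-5 + M)
W(b) = 1
z(F) = -¼ + 12*F/(1 + F) (z(F) = 6*((F + F)/(F + 1)) + 1/(-5 + 1) = 6*((2*F)/(1 + F)) + 1/(-4) = 6*(2*F/(1 + F)) - ¼ = 12*F/(1 + F) - ¼ = -¼ + 12*F/(1 + F))
z(-56) + (-339 - 1*1762) = (-1 + 47*(-56))/(4*(1 - 56)) + (-339 - 1*1762) = (¼)*(-1 - 2632)/(-55) + (-339 - 1762) = (¼)*(-1/55)*(-2633) - 2101 = 2633/220 - 2101 = -459587/220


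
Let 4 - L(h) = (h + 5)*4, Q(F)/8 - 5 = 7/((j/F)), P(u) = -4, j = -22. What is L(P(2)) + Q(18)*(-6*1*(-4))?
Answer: -1536/11 ≈ -139.64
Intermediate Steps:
Q(F) = 40 - 28*F/11 (Q(F) = 40 + 8*(7/((-22/F))) = 40 + 8*(7*(-F/22)) = 40 + 8*(-7*F/22) = 40 - 28*F/11)
L(h) = -16 - 4*h (L(h) = 4 - (h + 5)*4 = 4 - (5 + h)*4 = 4 - (20 + 4*h) = 4 + (-20 - 4*h) = -16 - 4*h)
L(P(2)) + Q(18)*(-6*1*(-4)) = (-16 - 4*(-4)) + (40 - 28/11*18)*(-6*1*(-4)) = (-16 + 16) + (40 - 504/11)*(-6*(-4)) = 0 - 64/11*24 = 0 - 1536/11 = -1536/11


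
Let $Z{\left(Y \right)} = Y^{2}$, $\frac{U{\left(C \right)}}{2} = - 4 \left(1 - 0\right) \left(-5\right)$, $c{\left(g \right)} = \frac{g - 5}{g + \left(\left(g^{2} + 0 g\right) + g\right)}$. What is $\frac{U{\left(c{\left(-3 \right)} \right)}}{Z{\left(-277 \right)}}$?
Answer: $\frac{40}{76729} \approx 0.00052132$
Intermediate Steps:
$c{\left(g \right)} = \frac{-5 + g}{g^{2} + 2 g}$ ($c{\left(g \right)} = \frac{-5 + g}{g + \left(\left(g^{2} + 0\right) + g\right)} = \frac{-5 + g}{g + \left(g^{2} + g\right)} = \frac{-5 + g}{g + \left(g + g^{2}\right)} = \frac{-5 + g}{g^{2} + 2 g}$)
$U{\left(C \right)} = 40$ ($U{\left(C \right)} = 2 - 4 \left(1 - 0\right) \left(-5\right) = 2 - 4 \left(1 + 0\right) \left(-5\right) = 2 \left(-4\right) 1 \left(-5\right) = 2 \left(\left(-4\right) \left(-5\right)\right) = 2 \cdot 20 = 40$)
$\frac{U{\left(c{\left(-3 \right)} \right)}}{Z{\left(-277 \right)}} = \frac{40}{\left(-277\right)^{2}} = \frac{40}{76729}$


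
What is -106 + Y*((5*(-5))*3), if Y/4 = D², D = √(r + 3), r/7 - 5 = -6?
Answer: 1094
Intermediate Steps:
r = -7 (r = 35 + 7*(-6) = 35 - 42 = -7)
D = 2*I (D = √(-7 + 3) = √(-4) = 2*I ≈ 2.0*I)
Y = -16 (Y = 4*(2*I)² = 4*(-4) = -16)
-106 + Y*((5*(-5))*3) = -106 - 16*5*(-5)*3 = -106 - (-400)*3 = -106 - 16*(-75) = -106 + 1200 = 1094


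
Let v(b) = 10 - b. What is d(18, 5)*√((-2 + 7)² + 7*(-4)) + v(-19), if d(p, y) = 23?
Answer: 29 + 23*I*√3 ≈ 29.0 + 39.837*I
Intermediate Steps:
d(18, 5)*√((-2 + 7)² + 7*(-4)) + v(-19) = 23*√((-2 + 7)² + 7*(-4)) + (10 - 1*(-19)) = 23*√(5² - 28) + (10 + 19) = 23*√(25 - 28) + 29 = 23*√(-3) + 29 = 23*(I*√3) + 29 = 23*I*√3 + 29 = 29 + 23*I*√3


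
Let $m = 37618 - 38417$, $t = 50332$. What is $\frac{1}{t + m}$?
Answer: $\frac{1}{49533} \approx 2.0189 \cdot 10^{-5}$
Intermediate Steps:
$m = -799$ ($m = 37618 - 38417 = -799$)
$\frac{1}{t + m} = \frac{1}{50332 - 799} = \frac{1}{49533}$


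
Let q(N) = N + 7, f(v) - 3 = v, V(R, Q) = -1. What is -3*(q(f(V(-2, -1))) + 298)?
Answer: -921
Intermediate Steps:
f(v) = 3 + v
q(N) = 7 + N
-3*(q(f(V(-2, -1))) + 298) = -3*((7 + (3 - 1)) + 298) = -3*((7 + 2) + 298) = -3*(9 + 298) = -3*307 = -921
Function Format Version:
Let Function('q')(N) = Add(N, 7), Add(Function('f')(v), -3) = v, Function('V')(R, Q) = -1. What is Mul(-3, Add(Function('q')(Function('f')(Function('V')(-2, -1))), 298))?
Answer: -921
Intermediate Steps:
Function('f')(v) = Add(3, v)
Function('q')(N) = Add(7, N)
Mul(-3, Add(Function('q')(Function('f')(Function('V')(-2, -1))), 298)) = Mul(-3, Add(Add(7, Add(3, -1)), 298)) = Mul(-3, Add(Add(7, 2), 298)) = Mul(-3, Add(9, 298)) = Mul(-3, 307) = -921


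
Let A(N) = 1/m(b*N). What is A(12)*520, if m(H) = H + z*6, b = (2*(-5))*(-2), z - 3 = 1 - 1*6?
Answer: 130/57 ≈ 2.2807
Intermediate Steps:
z = -2 (z = 3 + (1 - 1*6) = 3 + (1 - 6) = 3 - 5 = -2)
b = 20 (b = -10*(-2) = 20)
m(H) = -12 + H (m(H) = H - 2*6 = H - 12 = -12 + H)
A(N) = 1/(-12 + 20*N)
A(12)*520 = (1/(4*(-3 + 5*12)))*520 = (1/(4*(-3 + 60)))*520 = ((¼)/57)*520 = ((¼)*(1/57))*520 = (1/228)*520 = 130/57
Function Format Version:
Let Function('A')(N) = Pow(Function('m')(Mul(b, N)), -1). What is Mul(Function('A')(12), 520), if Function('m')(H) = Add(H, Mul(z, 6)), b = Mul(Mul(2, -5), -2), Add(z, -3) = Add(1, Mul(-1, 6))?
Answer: Rational(130, 57) ≈ 2.2807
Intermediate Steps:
z = -2 (z = Add(3, Add(1, Mul(-1, 6))) = Add(3, Add(1, -6)) = Add(3, -5) = -2)
b = 20 (b = Mul(-10, -2) = 20)
Function('m')(H) = Add(-12, H) (Function('m')(H) = Add(H, Mul(-2, 6)) = Add(H, -12) = Add(-12, H))
Function('A')(N) = Pow(Add(-12, Mul(20, N)), -1)
Mul(Function('A')(12), 520) = Mul(Mul(Rational(1, 4), Pow(Add(-3, Mul(5, 12)), -1)), 520) = Mul(Mul(Rational(1, 4), Pow(Add(-3, 60), -1)), 520) = Mul(Mul(Rational(1, 4), Pow(57, -1)), 520) = Mul(Mul(Rational(1, 4), Rational(1, 57)), 520) = Mul(Rational(1, 228), 520) = Rational(130, 57)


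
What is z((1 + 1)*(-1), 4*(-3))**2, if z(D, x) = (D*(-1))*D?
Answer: 16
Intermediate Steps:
z(D, x) = -D**2 (z(D, x) = (-D)*D = -D**2)
z((1 + 1)*(-1), 4*(-3))**2 = (-((1 + 1)*(-1))**2)**2 = (-(2*(-1))**2)**2 = (-1*(-2)**2)**2 = (-1*4)**2 = (-4)**2 = 16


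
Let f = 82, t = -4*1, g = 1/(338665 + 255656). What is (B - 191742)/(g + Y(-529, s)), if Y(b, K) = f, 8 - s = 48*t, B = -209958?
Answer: -238738745700/48734323 ≈ -4898.8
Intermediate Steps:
g = 1/594321 ≈ 1.6826e-6
t = -4
s = 200 (s = 8 - 48*(-4) = 8 - 1*(-192) = 8 + 192 = 200)
Y(b, K) = 82
(B - 191742)/(g + Y(-529, s)) = (-209958 - 191742)/(1/594321 + 82) = -401700/48734323/594321 = -401700*594321/48734323 = -238738745700/48734323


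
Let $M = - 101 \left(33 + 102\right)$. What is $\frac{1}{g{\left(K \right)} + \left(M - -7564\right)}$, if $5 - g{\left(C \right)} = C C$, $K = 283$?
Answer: $- \frac{1}{86155} \approx -1.1607 \cdot 10^{-5}$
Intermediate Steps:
$M = -13635$ ($M = \left(-101\right) 135 = -13635$)
$g{\left(C \right)} = 5 - C^{2}$ ($g{\left(C \right)} = 5 - C C = 5 - C^{2}$)
$\frac{1}{g{\left(K \right)} + \left(M - -7564\right)} = \frac{1}{\left(5 - 283^{2}\right) - 6071} = \frac{1}{\left(5 - 80089\right) + \left(-13635 + 7564\right)} = \frac{1}{\left(5 - 80089\right) - 6071} = \frac{1}{-80084 - 6071} = \frac{1}{-86155} = - \frac{1}{86155}$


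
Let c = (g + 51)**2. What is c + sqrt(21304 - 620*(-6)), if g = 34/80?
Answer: 4231249/1600 + 8*sqrt(391) ≈ 2802.7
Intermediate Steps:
g = 17/40 (g = 34*(1/80) = 17/40 ≈ 0.42500)
c = 4231249/1600 (c = (17/40 + 51)**2 = (2057/40)**2 = 4231249/1600 ≈ 2644.5)
c + sqrt(21304 - 620*(-6)) = 4231249/1600 + sqrt(21304 - 620*(-6)) = 4231249/1600 + sqrt(21304 + 3720) = 4231249/1600 + sqrt(25024) = 4231249/1600 + 8*sqrt(391)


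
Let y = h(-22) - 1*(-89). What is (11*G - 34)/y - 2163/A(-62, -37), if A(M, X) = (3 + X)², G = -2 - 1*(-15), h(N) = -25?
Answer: -3107/18496 ≈ -0.16798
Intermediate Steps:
y = 64 (y = -25 - 1*(-89) = -25 + 89 = 64)
G = 13 (G = -2 + 15 = 13)
(11*G - 34)/y - 2163/A(-62, -37) = (11*13 - 34)/64 - 2163/(3 - 37)² = (143 - 34)*(1/64) - 2163/((-34)²) = 109*(1/64) - 2163/1156 = 109/64 - 2163*1/1156 = 109/64 - 2163/1156 = -3107/18496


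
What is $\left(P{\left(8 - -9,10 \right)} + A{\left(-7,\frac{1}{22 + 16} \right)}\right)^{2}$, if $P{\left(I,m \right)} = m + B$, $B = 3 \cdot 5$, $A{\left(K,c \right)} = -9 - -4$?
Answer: $400$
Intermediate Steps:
$A{\left(K,c \right)} = -5$ ($A{\left(K,c \right)} = -9 + 4 = -5$)
$B = 15$
$P{\left(I,m \right)} = 15 + m$ ($P{\left(I,m \right)} = m + 15 = 15 + m$)
$\left(P{\left(8 - -9,10 \right)} + A{\left(-7,\frac{1}{22 + 16} \right)}\right)^{2} = \left(\left(15 + 10\right) - 5\right)^{2} = \left(25 - 5\right)^{2} = 20^{2} = 400$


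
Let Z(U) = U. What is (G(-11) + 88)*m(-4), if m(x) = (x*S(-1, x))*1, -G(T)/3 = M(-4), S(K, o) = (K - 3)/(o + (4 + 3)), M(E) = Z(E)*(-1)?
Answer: 1216/3 ≈ 405.33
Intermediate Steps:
M(E) = -E (M(E) = E*(-1) = -E)
S(K, o) = (-3 + K)/(7 + o) (S(K, o) = (-3 + K)/(o + 7) = (-3 + K)/(7 + o))
G(T) = -12 (G(T) = -(-3)*(-4) = -3*4 = -12)
m(x) = -4*x/(7 + x) (m(x) = (x*((-3 - 1)/(7 + x)))*1 = (x*(-4/(7 + x)))*1 = -4*x/(7 + x)*1 = -4*x/(7 + x))
(G(-11) + 88)*m(-4) = (-12 + 88)*(-4*(-4)/(7 - 4)) = 76*(-4*(-4)/3) = 76*(-4*(-4)*1/3) = 76*(16/3) = 1216/3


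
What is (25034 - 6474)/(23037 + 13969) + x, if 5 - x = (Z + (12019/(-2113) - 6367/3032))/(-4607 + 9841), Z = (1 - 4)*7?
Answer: 3416825746498025/620446817348432 ≈ 5.5070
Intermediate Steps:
Z = -21 (Z = -3*7 = -21)
x = 167845574735/33532228144 (x = 5 - (-21 + (12019/(-2113) - 6367/3032))/(-4607 + 9841) = 5 - (-21 + (12019*(-1/2113) - 6367*1/3032))/5234 = 5 - (-21 + (-12019/2113 - 6367/3032))/5234 = 5 - (-21 - 49895079/6406616)/5234 = 5 - (-184434015)/(6406616*5234) = 5 - 1*(-184434015/33532228144) = 5 + 184434015/33532228144 = 167845574735/33532228144 ≈ 5.0055)
(25034 - 6474)/(23037 + 13969) + x = (25034 - 6474)/(23037 + 13969) + 167845574735/33532228144 = 18560/37006 + 167845574735/33532228144 = 18560*(1/37006) + 167845574735/33532228144 = 9280/18503 + 167845574735/33532228144 = 3416825746498025/620446817348432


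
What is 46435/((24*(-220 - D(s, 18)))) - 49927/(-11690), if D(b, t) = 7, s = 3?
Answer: -135411427/31843560 ≈ -4.2524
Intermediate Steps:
46435/((24*(-220 - D(s, 18)))) - 49927/(-11690) = 46435/((24*(-220 - 1*7))) - 49927/(-11690) = 46435/((24*(-220 - 7))) - 49927*(-1/11690) = 46435/((24*(-227))) + 49927/11690 = 46435/(-5448) + 49927/11690 = 46435*(-1/5448) + 49927/11690 = -46435/5448 + 49927/11690 = -135411427/31843560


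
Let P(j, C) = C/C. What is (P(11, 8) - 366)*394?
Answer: -143810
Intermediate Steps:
P(j, C) = 1
(P(11, 8) - 366)*394 = (1 - 366)*394 = -365*394 = -143810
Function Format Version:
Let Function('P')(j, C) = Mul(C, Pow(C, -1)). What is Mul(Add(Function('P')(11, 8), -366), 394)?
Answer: -143810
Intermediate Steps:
Function('P')(j, C) = 1
Mul(Add(Function('P')(11, 8), -366), 394) = Mul(Add(1, -366), 394) = Mul(-365, 394) = -143810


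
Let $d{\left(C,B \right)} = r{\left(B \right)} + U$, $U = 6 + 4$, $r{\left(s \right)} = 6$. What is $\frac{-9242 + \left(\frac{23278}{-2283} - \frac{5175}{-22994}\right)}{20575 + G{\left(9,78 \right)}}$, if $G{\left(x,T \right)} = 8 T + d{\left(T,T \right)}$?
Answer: $- \frac{485685020891}{1113687831930} \approx -0.43611$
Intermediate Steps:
$U = 10$
$d{\left(C,B \right)} = 16$ ($d{\left(C,B \right)} = 6 + 10 = 16$)
$G{\left(x,T \right)} = 16 + 8 T$ ($G{\left(x,T \right)} = 8 T + 16 = 16 + 8 T$)
$\frac{-9242 + \left(\frac{23278}{-2283} - \frac{5175}{-22994}\right)}{20575 + G{\left(9,78 \right)}} = \frac{-9242 + \left(\frac{23278}{-2283} - \frac{5175}{-22994}\right)}{20575 + \left(16 + 8 \cdot 78\right)} = \frac{-9242 + \left(23278 \left(- \frac{1}{2283}\right) - - \frac{5175}{22994}\right)}{20575 + \left(16 + 624\right)} = \frac{-9242 + \left(- \frac{23278}{2283} + \frac{5175}{22994}\right)}{20575 + 640} = \frac{-9242 - \frac{523439807}{52495302}}{21215} = \left(- \frac{485685020891}{52495302}\right) \frac{1}{21215} = - \frac{485685020891}{1113687831930}$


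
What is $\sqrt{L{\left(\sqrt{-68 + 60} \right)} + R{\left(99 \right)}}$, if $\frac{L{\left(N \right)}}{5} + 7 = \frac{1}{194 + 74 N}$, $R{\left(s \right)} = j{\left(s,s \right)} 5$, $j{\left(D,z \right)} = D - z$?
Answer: $\frac{\sqrt{10} \sqrt{\frac{-1357 - 1036 i \sqrt{2}}{97 + 74 i \sqrt{2}}}}{2} \approx 0.0010862 - 5.9151 i$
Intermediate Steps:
$R{\left(s \right)} = 0$ ($R{\left(s \right)} = \left(s - s\right) 5 = 0 \cdot 5 = 0$)
$L{\left(N \right)} = -35 + \frac{5}{194 + 74 N}$
$\sqrt{L{\left(\sqrt{-68 + 60} \right)} + R{\left(99 \right)}} = \sqrt{\frac{5 \left(-1357 - 518 \sqrt{-68 + 60}\right)}{2 \left(97 + 37 \sqrt{-68 + 60}\right)} + 0} = \sqrt{\frac{5 \left(-1357 - 518 \sqrt{-8}\right)}{2 \left(97 + 37 \sqrt{-8}\right)} + 0} = \sqrt{\frac{5 \left(-1357 - 518 \cdot 2 i \sqrt{2}\right)}{2 \left(97 + 37 \cdot 2 i \sqrt{2}\right)} + 0} = \sqrt{\frac{5 \left(-1357 - 1036 i \sqrt{2}\right)}{2 \left(97 + 74 i \sqrt{2}\right)} + 0} = \sqrt{\frac{5 \left(-1357 - 1036 i \sqrt{2}\right)}{2 \left(97 + 74 i \sqrt{2}\right)}} = \frac{\sqrt{10} \sqrt{\frac{-1357 - 1036 i \sqrt{2}}{97 + 74 i \sqrt{2}}}}{2}$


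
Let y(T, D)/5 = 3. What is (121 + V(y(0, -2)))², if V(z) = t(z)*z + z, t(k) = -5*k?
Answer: 978121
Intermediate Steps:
y(T, D) = 15 (y(T, D) = 5*3 = 15)
V(z) = z - 5*z² (V(z) = (-5*z)*z + z = -5*z² + z = z - 5*z²)
(121 + V(y(0, -2)))² = (121 + 15*(1 - 5*15))² = (121 + 15*(1 - 75))² = (121 + 15*(-74))² = (121 - 1110)² = (-989)² = 978121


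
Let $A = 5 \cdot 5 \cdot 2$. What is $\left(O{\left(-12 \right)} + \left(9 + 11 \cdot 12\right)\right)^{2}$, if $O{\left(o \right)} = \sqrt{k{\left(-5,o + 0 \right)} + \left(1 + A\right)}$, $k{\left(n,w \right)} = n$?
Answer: $\left(141 + \sqrt{46}\right)^{2} \approx 21840.0$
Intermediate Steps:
$A = 50$ ($A = 25 \cdot 2 = 50$)
$O{\left(o \right)} = \sqrt{46}$ ($O{\left(o \right)} = \sqrt{-5 + \left(1 + 50\right)} = \sqrt{-5 + 51} = \sqrt{46}$)
$\left(O{\left(-12 \right)} + \left(9 + 11 \cdot 12\right)\right)^{2} = \left(\sqrt{46} + \left(9 + 11 \cdot 12\right)\right)^{2} = \left(\sqrt{46} + \left(9 + 132\right)\right)^{2} = \left(\sqrt{46} + 141\right)^{2} = \left(141 + \sqrt{46}\right)^{2}$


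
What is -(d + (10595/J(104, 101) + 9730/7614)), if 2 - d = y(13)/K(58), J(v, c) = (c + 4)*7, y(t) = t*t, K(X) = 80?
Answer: -232512793/14923440 ≈ -15.580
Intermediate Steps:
y(t) = t²
J(v, c) = 28 + 7*c (J(v, c) = (4 + c)*7 = 28 + 7*c)
d = -9/80 (d = 2 - 13²/80 = 2 - 169/80 = -9/80 ≈ -0.11250)
-(d + (10595/J(104, 101) + 9730/7614)) = -(-9/80 + (10595/(28 + 7*101) + 9730/7614)) = -(-9/80 + (10595/(28 + 707) + 9730*(1/7614))) = -(-9/80 + (10595/735 + 4865/3807)) = -(-9/80 + (10595*(1/735) + 4865/3807)) = -(-9/80 + (2119/147 + 4865/3807)) = -(-9/80 + 2927396/186543) = -1*232512793/14923440 = -232512793/14923440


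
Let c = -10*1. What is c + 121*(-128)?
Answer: -15498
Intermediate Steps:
c = -10
c + 121*(-128) = -10 + 121*(-128) = -10 - 15488 = -15498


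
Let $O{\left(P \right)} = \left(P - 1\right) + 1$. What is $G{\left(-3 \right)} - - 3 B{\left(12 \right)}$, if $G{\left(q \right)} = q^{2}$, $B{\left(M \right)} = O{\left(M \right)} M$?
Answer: $441$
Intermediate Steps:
$O{\left(P \right)} = P$ ($O{\left(P \right)} = \left(-1 + P\right) + 1 = P$)
$B{\left(M \right)} = M^{2}$ ($B{\left(M \right)} = M M = M^{2}$)
$G{\left(-3 \right)} - - 3 B{\left(12 \right)} = \left(-3\right)^{2} - - 3 \cdot 12^{2} = 9 - \left(-3\right) 144 = 9 - -432 = 9 + 432 = 441$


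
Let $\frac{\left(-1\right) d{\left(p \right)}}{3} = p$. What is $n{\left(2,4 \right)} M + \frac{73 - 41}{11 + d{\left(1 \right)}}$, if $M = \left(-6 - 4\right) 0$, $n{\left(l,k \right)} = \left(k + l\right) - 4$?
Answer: $4$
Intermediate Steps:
$d{\left(p \right)} = - 3 p$
$n{\left(l,k \right)} = -4 + k + l$
$M = 0$ ($M = \left(-10\right) 0 = 0$)
$n{\left(2,4 \right)} M + \frac{73 - 41}{11 + d{\left(1 \right)}} = \left(-4 + 4 + 2\right) 0 + \frac{73 - 41}{11 - 3} = 2 \cdot 0 + \frac{32}{11 - 3} = 0 + \frac{32}{8} = 0 + 32 \cdot \frac{1}{8} = 0 + 4 = 4$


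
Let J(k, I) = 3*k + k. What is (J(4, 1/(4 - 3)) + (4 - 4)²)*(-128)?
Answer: -2048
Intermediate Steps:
J(k, I) = 4*k
(J(4, 1/(4 - 3)) + (4 - 4)²)*(-128) = (4*4 + (4 - 4)²)*(-128) = (16 + 0²)*(-128) = (16 + 0)*(-128) = 16*(-128) = -2048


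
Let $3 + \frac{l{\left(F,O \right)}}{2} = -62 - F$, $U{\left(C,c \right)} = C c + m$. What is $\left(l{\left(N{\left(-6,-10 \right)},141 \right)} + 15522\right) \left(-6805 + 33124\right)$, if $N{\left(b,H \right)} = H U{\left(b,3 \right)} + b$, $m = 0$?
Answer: $395943036$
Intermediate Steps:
$U{\left(C,c \right)} = C c$ ($U{\left(C,c \right)} = C c + 0 = C c$)
$N{\left(b,H \right)} = b + 3 H b$ ($N{\left(b,H \right)} = H b 3 + b = H 3 b + b = 3 H b + b = b + 3 H b$)
$l{\left(F,O \right)} = -130 - 2 F$ ($l{\left(F,O \right)} = -6 + 2 \left(-62 - F\right) = -6 - \left(124 + 2 F\right) = -130 - 2 F$)
$\left(l{\left(N{\left(-6,-10 \right)},141 \right)} + 15522\right) \left(-6805 + 33124\right) = \left(\left(-130 - 2 \left(- 6 \left(1 + 3 \left(-10\right)\right)\right)\right) + 15522\right) \left(-6805 + 33124\right) = \left(\left(-130 - 2 \left(- 6 \left(1 - 30\right)\right)\right) + 15522\right) 26319 = \left(\left(-130 - 2 \left(\left(-6\right) \left(-29\right)\right)\right) + 15522\right) 26319 = \left(\left(-130 - 348\right) + 15522\right) 26319 = \left(-478 + 15522\right) 26319 = 15044 \cdot 26319 = 395943036$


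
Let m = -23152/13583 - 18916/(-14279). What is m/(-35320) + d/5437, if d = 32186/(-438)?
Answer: -5507767406478359/407837955846042186 ≈ -0.013505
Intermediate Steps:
d = -16093/219 (d = 32186*(-1/438) = -16093/219 ≈ -73.484)
m = -73651380/193951657 (m = -23152*1/13583 - 18916*(-1/14279) = -23152/13583 + 18916/14279 = -73651380/193951657 ≈ -0.37974)
m/(-35320) + d/5437 = -73651380/193951657/(-35320) - 16093/219/5437 = -73651380/193951657*(-1/35320) - 16093/219*1/5437 = 3682569/342518626262 - 16093/1190703 = -5507767406478359/407837955846042186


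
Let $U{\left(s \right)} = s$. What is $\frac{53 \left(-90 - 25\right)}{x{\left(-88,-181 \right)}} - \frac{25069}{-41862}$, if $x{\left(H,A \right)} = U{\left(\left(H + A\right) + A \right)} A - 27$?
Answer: $\frac{595348099}{1136176542} \approx 0.52399$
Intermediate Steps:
$x{\left(H,A \right)} = -27 + A \left(H + 2 A\right)$ ($x{\left(H,A \right)} = \left(\left(H + A\right) + A\right) A - 27 = \left(\left(A + H\right) + A\right) A - 27 = \left(H + 2 A\right) A - 27 = A \left(H + 2 A\right) - 27 = -27 + A \left(H + 2 A\right)$)
$\frac{53 \left(-90 - 25\right)}{x{\left(-88,-181 \right)}} - \frac{25069}{-41862} = \frac{53 \left(-90 - 25\right)}{-27 - 181 \left(-88 + 2 \left(-181\right)\right)} - \frac{25069}{-41862} = \frac{53 \left(-115\right)}{-27 - 181 \left(-88 - 362\right)} - - \frac{25069}{41862} = - \frac{6095}{-27 - -81450} + \frac{25069}{41862} = - \frac{6095}{-27 + 81450} + \frac{25069}{41862} = - \frac{6095}{81423} + \frac{25069}{41862} = \frac{595348099}{1136176542}$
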